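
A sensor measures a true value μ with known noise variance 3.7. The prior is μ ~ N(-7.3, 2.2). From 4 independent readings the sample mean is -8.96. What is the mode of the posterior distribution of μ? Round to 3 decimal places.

Posterior for μ is Normal. Precision-weighted mean: (1/2.2·-7.3 + 4/3.7·-8.96) / (1/2.2 + 4/3.7) = -8.469.
A Normal posterior is symmetric, so mode = mean.
This is the posterior mode — the MAP estimate.

-8.469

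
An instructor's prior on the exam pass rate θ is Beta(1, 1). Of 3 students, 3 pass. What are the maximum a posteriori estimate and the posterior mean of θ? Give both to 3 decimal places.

Posterior: Beta(1+3, 1+0) = Beta(4, 1).
Since β = 1 ≤ 1 and α > 1, the Beta density is monotone increasing on [0,1]; the mode is at 1.
Mean = 4/(4+1) = 0.800.

MAP = 1.000; posterior mean = 0.800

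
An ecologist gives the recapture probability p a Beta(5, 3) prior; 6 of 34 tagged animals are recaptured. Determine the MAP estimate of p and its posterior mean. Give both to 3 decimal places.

Posterior: Beta(5+6, 3+28) = Beta(11, 31).
Mode = (11−1)/(11+31−2) = 10/40 = 0.250.
Mean = 11/(11+31) = 11/42 = 0.262.
Right-skewed posterior ⇒ mode < mean.

MAP: 0.250. Posterior mean: 0.262.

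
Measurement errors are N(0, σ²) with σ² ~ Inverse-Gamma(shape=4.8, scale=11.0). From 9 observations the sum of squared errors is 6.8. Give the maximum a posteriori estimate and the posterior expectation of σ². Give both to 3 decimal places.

MAP = 1.398; posterior mean = 1.735

Posterior: Inverse-Gamma(shape = 4.8+9/2 = 9.3, scale = 11.0+6.8/2 = 14.4).
Mode = β/(α+1) = 14.4/10.3 = 1.398.
Mean = β/(α−1) = 14.4/8.3 = 1.735.
Mean > mode: the posterior has a right tail.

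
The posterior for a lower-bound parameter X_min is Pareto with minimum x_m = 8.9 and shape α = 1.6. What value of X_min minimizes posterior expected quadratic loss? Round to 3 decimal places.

23.733

The Pareto density is strictly decreasing on [x_m, ∞), so the mode is x_m = 8.900.
Mean = α·x_m/(α−1) = 1.6·8.9/0.6 = 23.733.
Quadratic loss ⇒ the optimal estimator is the posterior mean.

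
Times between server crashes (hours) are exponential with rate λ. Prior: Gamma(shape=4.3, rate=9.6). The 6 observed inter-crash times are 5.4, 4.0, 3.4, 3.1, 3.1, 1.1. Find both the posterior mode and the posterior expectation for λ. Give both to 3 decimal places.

Σ times = 20.1. Posterior: Gamma(shape = 4.3+6 = 10.3, rate = 9.6+20.1 = 29.7).
Mode = (α−1)/β = 9.3/29.7 = 0.313.
Mean = α/β = 10.3/29.7 = 0.347.
The mean is pulled above the mode by the posterior's right skew.

MAP = 0.313, posterior mean = 0.347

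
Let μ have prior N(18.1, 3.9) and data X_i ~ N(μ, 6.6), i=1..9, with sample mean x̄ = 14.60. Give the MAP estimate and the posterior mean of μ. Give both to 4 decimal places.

Posterior for μ is Normal. Precision-weighted mean: (1/3.9·18.1 + 9/6.6·14.60) / (1/3.9 + 9/6.6) = 15.1540.
A Normal posterior is symmetric, so mode = mean.

μ_MAP = 15.1540, E[μ|data] = 15.1540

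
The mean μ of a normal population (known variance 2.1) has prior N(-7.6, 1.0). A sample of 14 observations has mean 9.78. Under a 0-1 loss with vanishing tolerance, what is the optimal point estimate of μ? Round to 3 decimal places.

7.513

Posterior for μ is Normal. Precision-weighted mean: (1/1.0·-7.6 + 14/2.1·9.78) / (1/1.0 + 14/2.1) = 7.513.
A Normal posterior is symmetric, so mode = mean.
This is the posterior mode — the MAP estimate.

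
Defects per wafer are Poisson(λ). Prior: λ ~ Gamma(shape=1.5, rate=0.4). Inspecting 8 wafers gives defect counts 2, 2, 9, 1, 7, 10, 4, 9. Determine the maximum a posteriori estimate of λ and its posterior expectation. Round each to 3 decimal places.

Σ counts = 44. Posterior: Gamma(shape = 1.5+44 = 45.5, rate = 0.4+8 = 8.4).
Mode = (α−1)/β = 44.5/8.4 = 5.298.
Mean = α/β = 45.5/8.4 = 5.417.

MAP = 5.298; posterior mean = 5.417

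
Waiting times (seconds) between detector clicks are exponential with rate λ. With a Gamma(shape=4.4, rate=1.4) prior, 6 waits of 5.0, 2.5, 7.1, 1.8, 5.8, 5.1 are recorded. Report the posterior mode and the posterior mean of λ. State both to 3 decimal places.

MAP: 0.328. Posterior mean: 0.362.

Σ times = 27.3. Posterior: Gamma(shape = 4.4+6 = 10.4, rate = 1.4+27.3 = 28.7).
Mode = (α−1)/β = 9.4/28.7 = 0.328.
Mean = α/β = 10.4/28.7 = 0.362.
The posterior is right-skewed, so the mean exceeds the mode.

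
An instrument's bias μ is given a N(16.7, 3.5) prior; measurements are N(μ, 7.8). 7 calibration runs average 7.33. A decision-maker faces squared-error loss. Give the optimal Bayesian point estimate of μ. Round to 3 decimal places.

Posterior for μ is Normal. Precision-weighted mean: (1/3.5·16.7 + 7/7.8·7.33) / (1/3.5 + 7/7.8) = 9.593.
A Normal posterior is symmetric, so mode = mean.
Squared-error loss ⇒ the optimal estimator is the posterior mean.

9.593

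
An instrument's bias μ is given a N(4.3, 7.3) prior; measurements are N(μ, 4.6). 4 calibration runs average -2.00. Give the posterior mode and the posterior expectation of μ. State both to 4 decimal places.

posterior mode = -1.1426, posterior expectation = -1.1426

Posterior for μ is Normal. Precision-weighted mean: (1/7.3·4.3 + 4/4.6·-2.00) / (1/7.3 + 4/4.6) = -1.1426.
A Normal posterior is symmetric, so mode = mean.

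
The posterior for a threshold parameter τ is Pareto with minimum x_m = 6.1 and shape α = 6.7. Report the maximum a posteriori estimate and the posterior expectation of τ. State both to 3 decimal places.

The Pareto density is strictly decreasing on [x_m, ∞), so the mode is x_m = 6.100.
Mean = α·x_m/(α−1) = 6.7·6.1/5.7 = 7.170.

MAP = 6.100, posterior mean = 7.170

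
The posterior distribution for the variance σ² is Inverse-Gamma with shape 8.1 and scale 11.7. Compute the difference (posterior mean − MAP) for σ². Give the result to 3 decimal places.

0.362

Mode = β/(α+1) = 11.7/9.1 = 1.286.
Mean = β/(α−1) = 11.7/7.1 = 1.648.
Difference = 1.648 − 1.286 = 0.362.
Right-skewed posterior ⇒ mode < mean.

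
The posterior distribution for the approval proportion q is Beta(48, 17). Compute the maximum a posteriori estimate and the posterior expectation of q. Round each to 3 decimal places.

Mode = (48−1)/(48+17−2) = 47/63 = 0.746.
Mean = 48/(48+17) = 48/65 = 0.738.

MAP = 0.746; posterior mean = 0.738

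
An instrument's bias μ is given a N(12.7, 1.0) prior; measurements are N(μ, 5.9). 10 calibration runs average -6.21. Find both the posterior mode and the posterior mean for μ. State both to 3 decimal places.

Posterior for μ is Normal. Precision-weighted mean: (1/1.0·12.7 + 10/5.9·-6.21) / (1/1.0 + 10/5.9) = 0.807.
A Normal posterior is symmetric, so mode = mean.

MAP = 0.807; posterior mean = 0.807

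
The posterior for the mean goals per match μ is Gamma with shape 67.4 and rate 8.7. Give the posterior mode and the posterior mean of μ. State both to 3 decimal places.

Mode = (α−1)/β = 66.4/8.7 = 7.632.
Mean = α/β = 67.4/8.7 = 7.747.

μ_MAP = 7.632, E[μ|data] = 7.747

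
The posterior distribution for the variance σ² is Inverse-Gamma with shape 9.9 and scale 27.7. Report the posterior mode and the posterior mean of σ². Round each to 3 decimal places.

Mode = β/(α+1) = 27.7/10.9 = 2.541.
Mean = β/(α−1) = 27.7/8.9 = 3.112.

MAP: 2.541. Posterior mean: 3.112.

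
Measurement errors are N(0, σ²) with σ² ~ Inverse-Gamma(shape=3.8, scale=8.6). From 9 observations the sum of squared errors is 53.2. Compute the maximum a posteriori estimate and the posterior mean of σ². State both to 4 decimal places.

MAP: 3.7849. Posterior mean: 4.8219.

Posterior: Inverse-Gamma(shape = 3.8+9/2 = 8.3, scale = 8.6+53.2/2 = 35.2).
Mode = β/(α+1) = 35.2/9.3 = 3.7849.
Mean = β/(α−1) = 35.2/7.3 = 4.8219.
The mean is pulled above the mode by the posterior's right skew.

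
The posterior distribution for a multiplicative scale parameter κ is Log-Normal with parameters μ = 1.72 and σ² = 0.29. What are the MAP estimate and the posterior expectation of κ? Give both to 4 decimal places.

Mode = exp(μ − σ²) = exp(1.43) = 4.1787.
Mean = exp(μ + σ²/2) = exp(1.865) = 6.4559.

MAP: 4.1787. Posterior mean: 6.4559.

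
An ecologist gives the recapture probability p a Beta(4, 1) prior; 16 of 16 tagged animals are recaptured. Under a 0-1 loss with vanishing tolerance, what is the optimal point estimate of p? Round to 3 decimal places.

Posterior: Beta(4+16, 1+0) = Beta(20, 1).
Since β = 1 ≤ 1 and α > 1, the Beta density is monotone increasing on [0,1]; the mode is at 1.
Mean = 20/(20+1) = 0.952.
This is the posterior mode — the MAP estimate.

1.000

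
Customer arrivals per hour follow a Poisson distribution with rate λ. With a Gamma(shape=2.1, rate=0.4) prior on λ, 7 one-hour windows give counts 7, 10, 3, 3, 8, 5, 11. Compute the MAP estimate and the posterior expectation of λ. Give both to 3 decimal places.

Σ counts = 47. Posterior: Gamma(shape = 2.1+47 = 49.1, rate = 0.4+7 = 7.4).
Mode = (α−1)/β = 48.1/7.4 = 6.500.
Mean = α/β = 49.1/7.4 = 6.635.
The mean is pulled above the mode by the posterior's right skew.

MAP estimate = 6.500, posterior expectation = 6.635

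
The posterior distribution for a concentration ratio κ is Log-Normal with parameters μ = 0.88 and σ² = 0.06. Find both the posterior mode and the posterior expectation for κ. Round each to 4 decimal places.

MAP = 2.2705; posterior mean = 2.4843

Mode = exp(μ − σ²) = exp(0.82) = 2.2705.
Mean = exp(μ + σ²/2) = exp(0.910) = 2.4843.
Mean > mode: the posterior has a right tail.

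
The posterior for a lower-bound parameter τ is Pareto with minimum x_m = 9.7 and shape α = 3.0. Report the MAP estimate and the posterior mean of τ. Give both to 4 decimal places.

MAP: 9.7000. Posterior mean: 14.5500.

The Pareto density is strictly decreasing on [x_m, ∞), so the mode is x_m = 9.7000.
Mean = α·x_m/(α−1) = 3.0·9.7/2.0 = 14.5500.
The posterior is right-skewed, so the mean exceeds the mode.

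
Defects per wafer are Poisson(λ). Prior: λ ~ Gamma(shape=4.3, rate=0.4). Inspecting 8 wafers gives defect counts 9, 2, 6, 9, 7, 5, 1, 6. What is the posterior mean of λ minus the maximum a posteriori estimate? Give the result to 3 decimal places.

Σ counts = 45. Posterior: Gamma(shape = 4.3+45 = 49.3, rate = 0.4+8 = 8.4).
Mode = (α−1)/β = 48.3/8.4 = 5.750.
Mean = α/β = 49.3/8.4 = 5.869.
Difference = 5.869 − 5.750 = 0.119.
The posterior is right-skewed, so the mean exceeds the mode.

0.119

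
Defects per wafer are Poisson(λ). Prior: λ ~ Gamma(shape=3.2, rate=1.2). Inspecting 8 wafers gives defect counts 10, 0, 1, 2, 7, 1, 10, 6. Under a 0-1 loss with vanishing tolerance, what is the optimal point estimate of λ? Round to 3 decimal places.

4.261

Σ counts = 37. Posterior: Gamma(shape = 3.2+37 = 40.2, rate = 1.2+8 = 9.2).
Mode = (α−1)/β = 39.2/9.2 = 4.261.
Mean = α/β = 40.2/9.2 = 4.370.
This is the posterior mode — the MAP estimate.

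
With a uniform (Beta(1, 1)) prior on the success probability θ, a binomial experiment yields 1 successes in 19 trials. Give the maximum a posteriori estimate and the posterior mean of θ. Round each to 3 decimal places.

Posterior: Beta(1+1, 1+18) = Beta(2, 19).
Mode = (2−1)/(2+19−2) = 1/19 = 0.053.
Mean = 2/(2+19) = 2/21 = 0.095.

MAP: 0.053. Posterior mean: 0.095.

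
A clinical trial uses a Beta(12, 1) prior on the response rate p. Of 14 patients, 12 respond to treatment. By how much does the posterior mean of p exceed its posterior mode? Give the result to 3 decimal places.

Posterior: Beta(12+12, 1+2) = Beta(24, 3).
Mode = (24−1)/(24+3−2) = 23/25 = 0.920.
Mean = 24/(24+3) = 24/27 = 0.889.
Difference = 0.889 − 0.920 = -0.031.

-0.031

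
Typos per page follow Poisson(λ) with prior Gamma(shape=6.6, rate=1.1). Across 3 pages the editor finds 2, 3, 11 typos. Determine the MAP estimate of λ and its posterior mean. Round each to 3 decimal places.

Σ counts = 16. Posterior: Gamma(shape = 6.6+16 = 22.6, rate = 1.1+3 = 4.1).
Mode = (α−1)/β = 21.6/4.1 = 5.268.
Mean = α/β = 22.6/4.1 = 5.512.
The mean is pulled above the mode by the posterior's right skew.

MAP estimate = 5.268, posterior mean = 5.512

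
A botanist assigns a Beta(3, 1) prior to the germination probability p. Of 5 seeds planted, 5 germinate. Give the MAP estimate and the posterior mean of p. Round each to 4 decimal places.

Posterior: Beta(3+5, 1+0) = Beta(8, 1).
Since β = 1 ≤ 1 and α > 1, the Beta density is monotone increasing on [0,1]; the mode is at 1.
Mean = 8/(8+1) = 0.8889.

MAP = 1.0000; posterior mean = 0.8889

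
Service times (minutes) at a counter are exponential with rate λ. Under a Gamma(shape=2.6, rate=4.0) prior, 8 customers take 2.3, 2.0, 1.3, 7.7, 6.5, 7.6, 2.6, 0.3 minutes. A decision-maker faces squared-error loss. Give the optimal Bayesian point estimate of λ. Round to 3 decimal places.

0.309

Σ times = 30.3. Posterior: Gamma(shape = 2.6+8 = 10.6, rate = 4.0+30.3 = 34.3).
Mode = (α−1)/β = 9.6/34.3 = 0.280.
Mean = α/β = 10.6/34.3 = 0.309.
Squared-error loss ⇒ the optimal estimator is the posterior mean.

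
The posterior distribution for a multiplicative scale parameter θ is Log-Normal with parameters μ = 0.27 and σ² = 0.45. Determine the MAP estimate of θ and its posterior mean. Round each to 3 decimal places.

Mode = exp(μ − σ²) = exp(-0.18) = 0.835.
Mean = exp(μ + σ²/2) = exp(0.495) = 1.640.
The posterior is right-skewed, so the mean exceeds the mode.

MAP = 0.835; posterior mean = 1.640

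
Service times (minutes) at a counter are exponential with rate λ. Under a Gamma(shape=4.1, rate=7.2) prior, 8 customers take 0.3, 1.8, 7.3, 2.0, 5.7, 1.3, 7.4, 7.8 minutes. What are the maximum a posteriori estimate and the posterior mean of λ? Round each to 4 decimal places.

MAP = 0.2721, posterior mean = 0.2966

Σ times = 33.6. Posterior: Gamma(shape = 4.1+8 = 12.1, rate = 7.2+33.6 = 40.8).
Mode = (α−1)/β = 11.1/40.8 = 0.2721.
Mean = α/β = 12.1/40.8 = 0.2966.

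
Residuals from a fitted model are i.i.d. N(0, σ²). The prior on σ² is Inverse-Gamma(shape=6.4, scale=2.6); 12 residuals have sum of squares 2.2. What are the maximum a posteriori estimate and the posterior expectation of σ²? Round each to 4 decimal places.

MAP: 0.2761. Posterior mean: 0.3246.

Posterior: Inverse-Gamma(shape = 6.4+12/2 = 12.4, scale = 2.6+2.2/2 = 3.7).
Mode = β/(α+1) = 3.7/13.4 = 0.2761.
Mean = β/(α−1) = 3.7/11.4 = 0.3246.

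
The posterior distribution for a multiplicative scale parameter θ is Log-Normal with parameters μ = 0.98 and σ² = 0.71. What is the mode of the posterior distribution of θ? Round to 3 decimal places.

Mode = exp(μ − σ²) = exp(0.27) = 1.310.
Mean = exp(μ + σ²/2) = exp(1.335) = 3.800.
This is the posterior mode — the MAP estimate.

1.310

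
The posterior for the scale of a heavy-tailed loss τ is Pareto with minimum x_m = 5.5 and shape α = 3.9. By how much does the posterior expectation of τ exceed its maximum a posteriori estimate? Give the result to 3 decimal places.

1.897

The Pareto density is strictly decreasing on [x_m, ∞), so the mode is x_m = 5.500.
Mean = α·x_m/(α−1) = 3.9·5.5/2.9 = 7.397.
Difference = 7.397 − 5.500 = 1.897.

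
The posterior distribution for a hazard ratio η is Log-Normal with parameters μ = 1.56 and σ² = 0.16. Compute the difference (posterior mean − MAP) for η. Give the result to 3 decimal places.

1.100

Mode = exp(μ − σ²) = exp(1.40) = 4.055.
Mean = exp(μ + σ²/2) = exp(1.640) = 5.155.
Difference = 5.155 − 4.055 = 1.100.
The mean is pulled above the mode by the posterior's right skew.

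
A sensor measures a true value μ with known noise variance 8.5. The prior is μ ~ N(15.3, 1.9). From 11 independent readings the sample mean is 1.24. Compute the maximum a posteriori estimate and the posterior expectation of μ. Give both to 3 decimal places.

Posterior for μ is Normal. Precision-weighted mean: (1/1.9·15.3 + 11/8.5·1.24) / (1/1.9 + 11/8.5) = 5.305.
A Normal posterior is symmetric, so mode = mean.

μ_MAP = 5.305, E[μ|data] = 5.305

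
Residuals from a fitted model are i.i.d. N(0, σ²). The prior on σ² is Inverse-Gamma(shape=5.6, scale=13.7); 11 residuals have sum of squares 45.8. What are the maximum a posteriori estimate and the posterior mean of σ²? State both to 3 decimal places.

MAP = 3.025; posterior mean = 3.624

Posterior: Inverse-Gamma(shape = 5.6+11/2 = 11.1, scale = 13.7+45.8/2 = 36.6).
Mode = β/(α+1) = 36.6/12.1 = 3.025.
Mean = β/(α−1) = 36.6/10.1 = 3.624.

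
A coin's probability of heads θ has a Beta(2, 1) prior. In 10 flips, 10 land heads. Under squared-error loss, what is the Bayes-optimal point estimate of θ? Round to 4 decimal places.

0.9231

Posterior: Beta(2+10, 1+0) = Beta(12, 1).
Since β = 1 ≤ 1 and α > 1, the Beta density is monotone increasing on [0,1]; the mode is at 1.
Mean = 12/(12+1) = 0.9231.
Squared-error loss ⇒ the optimal estimator is the posterior mean.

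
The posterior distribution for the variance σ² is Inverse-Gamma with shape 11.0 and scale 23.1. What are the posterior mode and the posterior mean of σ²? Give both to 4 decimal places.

Mode = β/(α+1) = 23.1/12.0 = 1.9250.
Mean = β/(α−1) = 23.1/10.0 = 2.3100.
The posterior is right-skewed, so the mean exceeds the mode.

posterior mode = 1.9250, posterior mean = 2.3100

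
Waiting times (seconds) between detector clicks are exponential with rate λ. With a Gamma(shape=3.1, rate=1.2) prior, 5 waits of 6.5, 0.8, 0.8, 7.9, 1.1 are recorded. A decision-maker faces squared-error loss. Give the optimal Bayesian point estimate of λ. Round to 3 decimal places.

Σ times = 17.1. Posterior: Gamma(shape = 3.1+5 = 8.1, rate = 1.2+17.1 = 18.3).
Mode = (α−1)/β = 7.1/18.3 = 0.388.
Mean = α/β = 8.1/18.3 = 0.443.
Squared-error loss ⇒ the optimal estimator is the posterior mean.

0.443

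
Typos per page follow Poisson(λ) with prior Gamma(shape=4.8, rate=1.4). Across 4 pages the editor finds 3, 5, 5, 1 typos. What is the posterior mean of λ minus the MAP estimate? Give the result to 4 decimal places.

0.1852

Σ counts = 14. Posterior: Gamma(shape = 4.8+14 = 18.8, rate = 1.4+4 = 5.4).
Mode = (α−1)/β = 17.8/5.4 = 3.2963.
Mean = α/β = 18.8/5.4 = 3.4815.
Difference = 3.4815 − 3.2963 = 0.1852.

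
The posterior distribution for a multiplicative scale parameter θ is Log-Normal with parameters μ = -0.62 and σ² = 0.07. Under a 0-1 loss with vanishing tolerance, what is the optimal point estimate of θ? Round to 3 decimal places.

0.502

Mode = exp(μ − σ²) = exp(-0.69) = 0.502.
Mean = exp(μ + σ²/2) = exp(-0.585) = 0.557.
This is the posterior mode — the MAP estimate.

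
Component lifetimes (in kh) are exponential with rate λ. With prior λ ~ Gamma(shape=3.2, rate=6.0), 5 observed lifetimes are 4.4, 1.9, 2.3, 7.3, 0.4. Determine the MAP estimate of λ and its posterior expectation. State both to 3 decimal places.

MAP = 0.323, posterior mean = 0.368

Σ times = 16.3. Posterior: Gamma(shape = 3.2+5 = 8.2, rate = 6.0+16.3 = 22.3).
Mode = (α−1)/β = 7.2/22.3 = 0.323.
Mean = α/β = 8.2/22.3 = 0.368.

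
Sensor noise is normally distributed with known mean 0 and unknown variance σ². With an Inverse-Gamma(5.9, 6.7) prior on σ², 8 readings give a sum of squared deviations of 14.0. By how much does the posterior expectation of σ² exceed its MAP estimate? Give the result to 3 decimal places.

Posterior: Inverse-Gamma(shape = 5.9+8/2 = 9.9, scale = 6.7+14.0/2 = 13.7).
Mode = β/(α+1) = 13.7/10.9 = 1.257.
Mean = β/(α−1) = 13.7/8.9 = 1.539.
Difference = 1.539 − 1.257 = 0.282.
The posterior is right-skewed, so the mean exceeds the mode.

0.282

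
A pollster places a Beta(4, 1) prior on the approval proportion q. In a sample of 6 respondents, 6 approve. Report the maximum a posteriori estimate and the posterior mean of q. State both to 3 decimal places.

Posterior: Beta(4+6, 1+0) = Beta(10, 1).
Since β = 1 ≤ 1 and α > 1, the Beta density is monotone increasing on [0,1]; the mode is at 1.
Mean = 10/(10+1) = 0.909.
The mean is pulled below the mode by the posterior's left skew.

q_MAP = 1.000, E[q|data] = 0.909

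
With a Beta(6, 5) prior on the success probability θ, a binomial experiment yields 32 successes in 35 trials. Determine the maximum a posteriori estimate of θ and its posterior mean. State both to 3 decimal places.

Posterior: Beta(6+32, 5+3) = Beta(38, 8).
Mode = (38−1)/(38+8−2) = 37/44 = 0.841.
Mean = 38/(38+8) = 38/46 = 0.826.

MAP = 0.841; posterior mean = 0.826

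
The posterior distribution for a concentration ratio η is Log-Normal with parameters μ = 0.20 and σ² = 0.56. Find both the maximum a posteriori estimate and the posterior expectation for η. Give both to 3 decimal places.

Mode = exp(μ − σ²) = exp(-0.36) = 0.698.
Mean = exp(μ + σ²/2) = exp(0.480) = 1.616.

η_MAP = 0.698, E[η|data] = 1.616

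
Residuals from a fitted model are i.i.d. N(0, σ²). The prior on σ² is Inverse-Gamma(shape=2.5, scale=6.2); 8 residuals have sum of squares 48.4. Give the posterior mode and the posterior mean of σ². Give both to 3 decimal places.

Posterior: Inverse-Gamma(shape = 2.5+8/2 = 6.5, scale = 6.2+48.4/2 = 30.4).
Mode = β/(α+1) = 30.4/7.5 = 4.053.
Mean = β/(α−1) = 30.4/5.5 = 5.527.

MAP: 4.053. Posterior mean: 5.527.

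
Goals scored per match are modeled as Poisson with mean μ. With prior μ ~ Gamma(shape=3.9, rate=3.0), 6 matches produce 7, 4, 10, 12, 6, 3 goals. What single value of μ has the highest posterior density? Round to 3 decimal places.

4.989

Σ counts = 42. Posterior: Gamma(shape = 3.9+42 = 45.9, rate = 3.0+6 = 9.0).
Mode = (α−1)/β = 44.9/9.0 = 4.989.
Mean = α/β = 45.9/9.0 = 5.100.
This is the posterior mode — the MAP estimate.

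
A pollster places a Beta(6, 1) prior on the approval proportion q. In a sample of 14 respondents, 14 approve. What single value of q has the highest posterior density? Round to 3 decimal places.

1.000

Posterior: Beta(6+14, 1+0) = Beta(20, 1).
Since β = 1 ≤ 1 and α > 1, the Beta density is monotone increasing on [0,1]; the mode is at 1.
Mean = 20/(20+1) = 0.952.
This is the posterior mode — the MAP estimate.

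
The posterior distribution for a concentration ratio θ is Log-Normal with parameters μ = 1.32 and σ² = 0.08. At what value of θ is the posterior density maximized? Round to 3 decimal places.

3.456

Mode = exp(μ − σ²) = exp(1.24) = 3.456.
Mean = exp(μ + σ²/2) = exp(1.360) = 3.896.
This is the posterior mode — the MAP estimate.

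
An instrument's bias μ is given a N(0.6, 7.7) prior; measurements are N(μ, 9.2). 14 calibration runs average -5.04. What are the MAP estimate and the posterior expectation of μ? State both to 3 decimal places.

Posterior for μ is Normal. Precision-weighted mean: (1/7.7·0.6 + 14/9.2·-5.04) / (1/7.7 + 14/9.2) = -4.597.
A Normal posterior is symmetric, so mode = mean.

MAP = -4.597; posterior mean = -4.597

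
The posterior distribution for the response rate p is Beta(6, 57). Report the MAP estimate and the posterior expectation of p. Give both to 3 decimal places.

Mode = (6−1)/(6+57−2) = 5/61 = 0.082.
Mean = 6/(6+57) = 6/63 = 0.095.

MAP estimate = 0.082, posterior expectation = 0.095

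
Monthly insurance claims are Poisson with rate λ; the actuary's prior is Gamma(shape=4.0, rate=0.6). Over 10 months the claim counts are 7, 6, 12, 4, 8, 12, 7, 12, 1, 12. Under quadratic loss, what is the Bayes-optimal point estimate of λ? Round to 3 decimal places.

Σ counts = 81. Posterior: Gamma(shape = 4.0+81 = 85.0, rate = 0.6+10 = 10.6).
Mode = (α−1)/β = 84.0/10.6 = 7.925.
Mean = α/β = 85.0/10.6 = 8.019.
Quadratic loss ⇒ the optimal estimator is the posterior mean.

8.019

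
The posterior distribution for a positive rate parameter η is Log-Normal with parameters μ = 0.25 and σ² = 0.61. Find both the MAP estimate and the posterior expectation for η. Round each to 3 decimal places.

Mode = exp(μ − σ²) = exp(-0.36) = 0.698.
Mean = exp(μ + σ²/2) = exp(0.555) = 1.742.

MAP = 0.698; posterior mean = 1.742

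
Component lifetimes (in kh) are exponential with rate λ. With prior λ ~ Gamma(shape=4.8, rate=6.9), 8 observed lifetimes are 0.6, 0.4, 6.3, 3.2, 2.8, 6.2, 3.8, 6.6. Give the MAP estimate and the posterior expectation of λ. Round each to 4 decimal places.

MAP estimate = 0.3207, posterior expectation = 0.3478

Σ times = 29.9. Posterior: Gamma(shape = 4.8+8 = 12.8, rate = 6.9+29.9 = 36.8).
Mode = (α−1)/β = 11.8/36.8 = 0.3207.
Mean = α/β = 12.8/36.8 = 0.3478.
The mean is pulled above the mode by the posterior's right skew.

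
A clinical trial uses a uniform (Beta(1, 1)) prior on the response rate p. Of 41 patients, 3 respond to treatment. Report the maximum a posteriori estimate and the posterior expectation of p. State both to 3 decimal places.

MAP: 0.073. Posterior mean: 0.093.

Posterior: Beta(1+3, 1+38) = Beta(4, 39).
Mode = (4−1)/(4+39−2) = 3/41 = 0.073.
With a flat prior the MAP equals the MLE, 3/41.
Mean = 4/(4+39) = 4/43 = 0.093.
Mean > mode: the posterior has a right tail.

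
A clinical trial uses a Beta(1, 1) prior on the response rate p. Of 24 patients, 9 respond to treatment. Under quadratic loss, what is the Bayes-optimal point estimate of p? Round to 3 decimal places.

Posterior: Beta(1+9, 1+15) = Beta(10, 16).
Mode = (10−1)/(10+16−2) = 9/24 = 0.375.
With a flat prior the MAP equals the MLE, 9/24.
Mean = 10/(10+16) = 10/26 = 0.385.
Quadratic loss ⇒ the optimal estimator is the posterior mean.

0.385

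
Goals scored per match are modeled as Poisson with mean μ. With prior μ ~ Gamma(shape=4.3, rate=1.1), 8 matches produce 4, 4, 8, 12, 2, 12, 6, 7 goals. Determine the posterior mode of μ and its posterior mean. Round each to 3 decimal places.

Σ counts = 55. Posterior: Gamma(shape = 4.3+55 = 59.3, rate = 1.1+8 = 9.1).
Mode = (α−1)/β = 58.3/9.1 = 6.407.
Mean = α/β = 59.3/9.1 = 6.516.
The posterior is right-skewed, so the mean exceeds the mode.

MAP = 6.407; posterior mean = 6.516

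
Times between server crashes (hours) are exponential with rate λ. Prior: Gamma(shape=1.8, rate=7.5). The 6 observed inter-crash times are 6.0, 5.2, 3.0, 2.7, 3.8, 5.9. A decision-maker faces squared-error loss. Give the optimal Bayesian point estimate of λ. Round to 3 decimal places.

Σ times = 26.6. Posterior: Gamma(shape = 1.8+6 = 7.8, rate = 7.5+26.6 = 34.1).
Mode = (α−1)/β = 6.8/34.1 = 0.199.
Mean = α/β = 7.8/34.1 = 0.229.
Squared-error loss ⇒ the optimal estimator is the posterior mean.

0.229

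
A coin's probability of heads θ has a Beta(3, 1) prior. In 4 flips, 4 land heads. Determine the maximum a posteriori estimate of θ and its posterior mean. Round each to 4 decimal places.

MAP: 1.0000. Posterior mean: 0.8750.

Posterior: Beta(3+4, 1+0) = Beta(7, 1).
Since β = 1 ≤ 1 and α > 1, the Beta density is monotone increasing on [0,1]; the mode is at 1.
Mean = 7/(7+1) = 0.8750.
Left-skewed posterior ⇒ mean < mode.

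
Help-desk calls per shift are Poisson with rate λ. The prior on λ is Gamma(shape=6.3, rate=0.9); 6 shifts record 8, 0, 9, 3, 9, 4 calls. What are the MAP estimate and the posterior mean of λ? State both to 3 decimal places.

Σ counts = 33. Posterior: Gamma(shape = 6.3+33 = 39.3, rate = 0.9+6 = 6.9).
Mode = (α−1)/β = 38.3/6.9 = 5.551.
Mean = α/β = 39.3/6.9 = 5.696.
Right-skewed posterior ⇒ mode < mean.

λ_MAP = 5.551, E[λ|data] = 5.696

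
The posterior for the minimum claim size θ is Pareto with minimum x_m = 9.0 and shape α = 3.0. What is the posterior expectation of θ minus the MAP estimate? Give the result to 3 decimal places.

4.500

The Pareto density is strictly decreasing on [x_m, ∞), so the mode is x_m = 9.000.
Mean = α·x_m/(α−1) = 3.0·9.0/2.0 = 13.500.
Difference = 13.500 − 9.000 = 4.500.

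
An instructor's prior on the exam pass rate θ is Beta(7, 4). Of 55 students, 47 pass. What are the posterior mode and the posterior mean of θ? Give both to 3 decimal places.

Posterior: Beta(7+47, 4+8) = Beta(54, 12).
Mode = (54−1)/(54+12−2) = 53/64 = 0.828.
Mean = 54/(54+12) = 54/66 = 0.818.

MAP = 0.828, posterior mean = 0.818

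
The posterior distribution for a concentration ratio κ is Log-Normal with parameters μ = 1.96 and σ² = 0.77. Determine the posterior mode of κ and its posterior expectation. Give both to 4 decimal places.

Mode = exp(μ − σ²) = exp(1.19) = 3.2871.
Mean = exp(μ + σ²/2) = exp(2.345) = 10.4333.
Right-skewed posterior ⇒ mode < mean.

MAP = 3.2871; posterior mean = 10.4333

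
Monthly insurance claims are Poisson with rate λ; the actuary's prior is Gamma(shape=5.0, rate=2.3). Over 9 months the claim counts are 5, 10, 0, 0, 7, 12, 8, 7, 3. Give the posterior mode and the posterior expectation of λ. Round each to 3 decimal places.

MAP = 4.956; posterior mean = 5.044

Σ counts = 52. Posterior: Gamma(shape = 5.0+52 = 57.0, rate = 2.3+9 = 11.3).
Mode = (α−1)/β = 56.0/11.3 = 4.956.
Mean = α/β = 57.0/11.3 = 5.044.
Right-skewed posterior ⇒ mode < mean.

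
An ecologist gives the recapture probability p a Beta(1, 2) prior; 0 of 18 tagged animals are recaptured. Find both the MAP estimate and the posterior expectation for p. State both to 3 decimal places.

MAP = 0.000, posterior mean = 0.048

Posterior: Beta(1+0, 2+18) = Beta(1, 20).
Since α = 1 ≤ 1 and β > 1, the Beta density is monotone decreasing on [0,1]; the mode is at 0.
Mean = 1/(1+20) = 0.048.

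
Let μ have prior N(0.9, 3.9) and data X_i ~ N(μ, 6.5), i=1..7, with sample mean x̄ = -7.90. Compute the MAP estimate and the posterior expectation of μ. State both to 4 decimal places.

μ_MAP = -6.2077, E[μ|data] = -6.2077

Posterior for μ is Normal. Precision-weighted mean: (1/3.9·0.9 + 7/6.5·-7.90) / (1/3.9 + 7/6.5) = -6.2077.
A Normal posterior is symmetric, so mode = mean.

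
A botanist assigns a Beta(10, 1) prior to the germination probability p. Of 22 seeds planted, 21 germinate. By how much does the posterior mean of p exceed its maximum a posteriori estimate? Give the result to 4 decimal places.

-0.0283

Posterior: Beta(10+21, 1+1) = Beta(31, 2).
Mode = (31−1)/(31+2−2) = 30/31 = 0.9677.
Mean = 31/(31+2) = 31/33 = 0.9394.
Difference = 0.9394 − 0.9677 = -0.0283.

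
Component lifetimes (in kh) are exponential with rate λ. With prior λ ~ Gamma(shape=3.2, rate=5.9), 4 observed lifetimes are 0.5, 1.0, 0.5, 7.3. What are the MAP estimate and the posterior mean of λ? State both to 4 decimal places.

MAP: 0.4079. Posterior mean: 0.4737.

Σ times = 9.3. Posterior: Gamma(shape = 3.2+4 = 7.2, rate = 5.9+9.3 = 15.2).
Mode = (α−1)/β = 6.2/15.2 = 0.4079.
Mean = α/β = 7.2/15.2 = 0.4737.
The mean is pulled above the mode by the posterior's right skew.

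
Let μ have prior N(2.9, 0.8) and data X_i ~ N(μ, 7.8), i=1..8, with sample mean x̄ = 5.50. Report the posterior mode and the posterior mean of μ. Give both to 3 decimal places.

Posterior for μ is Normal. Precision-weighted mean: (1/0.8·2.9 + 8/7.8·5.50) / (1/0.8 + 8/7.8) = 4.072.
A Normal posterior is symmetric, so mode = mean.

MAP = 4.072; posterior mean = 4.072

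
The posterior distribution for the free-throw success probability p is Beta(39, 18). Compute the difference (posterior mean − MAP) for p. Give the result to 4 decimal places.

-0.0067

Mode = (39−1)/(39+18−2) = 38/55 = 0.6909.
Mean = 39/(39+18) = 39/57 = 0.6842.
Difference = 0.6842 − 0.6909 = -0.0067.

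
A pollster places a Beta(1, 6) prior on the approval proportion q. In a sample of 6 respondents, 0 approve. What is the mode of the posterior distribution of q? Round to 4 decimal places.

0.0000

Posterior: Beta(1+0, 6+6) = Beta(1, 12).
Since α = 1 ≤ 1 and β > 1, the Beta density is monotone decreasing on [0,1]; the mode is at 0.
Mean = 1/(1+12) = 0.0769.
This is the posterior mode — the MAP estimate.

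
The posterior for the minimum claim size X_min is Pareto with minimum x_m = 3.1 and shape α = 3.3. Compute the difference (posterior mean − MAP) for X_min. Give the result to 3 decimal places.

1.348

The Pareto density is strictly decreasing on [x_m, ∞), so the mode is x_m = 3.100.
Mean = α·x_m/(α−1) = 3.3·3.1/2.3 = 4.448.
Difference = 4.448 − 3.100 = 1.348.
Mean > mode: the posterior has a right tail.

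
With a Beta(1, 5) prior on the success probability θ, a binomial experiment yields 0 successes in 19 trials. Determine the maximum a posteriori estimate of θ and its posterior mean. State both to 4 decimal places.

MAP: 0.0000. Posterior mean: 0.0400.

Posterior: Beta(1+0, 5+19) = Beta(1, 24).
Since α = 1 ≤ 1 and β > 1, the Beta density is monotone decreasing on [0,1]; the mode is at 0.
Mean = 1/(1+24) = 0.0400.
The mean is pulled above the mode by the posterior's right skew.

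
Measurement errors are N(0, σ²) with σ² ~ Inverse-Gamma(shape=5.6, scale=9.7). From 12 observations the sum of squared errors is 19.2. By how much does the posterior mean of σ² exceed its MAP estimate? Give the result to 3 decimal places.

Posterior: Inverse-Gamma(shape = 5.6+12/2 = 11.6, scale = 9.7+19.2/2 = 19.3).
Mode = β/(α+1) = 19.3/12.6 = 1.532.
Mean = β/(α−1) = 19.3/10.6 = 1.821.
Difference = 1.821 − 1.532 = 0.289.

0.289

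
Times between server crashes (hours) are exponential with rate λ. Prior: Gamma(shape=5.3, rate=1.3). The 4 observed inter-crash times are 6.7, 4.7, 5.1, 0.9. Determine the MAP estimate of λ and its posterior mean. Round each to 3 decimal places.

MAP estimate = 0.444, posterior mean = 0.497

Σ times = 17.4. Posterior: Gamma(shape = 5.3+4 = 9.3, rate = 1.3+17.4 = 18.7).
Mode = (α−1)/β = 8.3/18.7 = 0.444.
Mean = α/β = 9.3/18.7 = 0.497.
The mean is pulled above the mode by the posterior's right skew.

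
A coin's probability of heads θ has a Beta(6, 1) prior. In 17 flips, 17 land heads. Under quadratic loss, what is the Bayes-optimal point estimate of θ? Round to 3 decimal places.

0.958

Posterior: Beta(6+17, 1+0) = Beta(23, 1).
Since β = 1 ≤ 1 and α > 1, the Beta density is monotone increasing on [0,1]; the mode is at 1.
Mean = 23/(23+1) = 0.958.
Quadratic loss ⇒ the optimal estimator is the posterior mean.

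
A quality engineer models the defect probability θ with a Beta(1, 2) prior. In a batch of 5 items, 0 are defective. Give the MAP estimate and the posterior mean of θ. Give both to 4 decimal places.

Posterior: Beta(1+0, 2+5) = Beta(1, 7).
Since α = 1 ≤ 1 and β > 1, the Beta density is monotone decreasing on [0,1]; the mode is at 0.
Mean = 1/(1+7) = 0.1250.
Right-skewed posterior ⇒ mode < mean.

θ_MAP = 0.0000, E[θ|data] = 0.1250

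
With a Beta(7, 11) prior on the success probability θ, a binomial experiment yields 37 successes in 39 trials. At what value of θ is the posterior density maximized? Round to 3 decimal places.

Posterior: Beta(7+37, 11+2) = Beta(44, 13).
Mode = (44−1)/(44+13−2) = 43/55 = 0.782.
Mean = 44/(44+13) = 44/57 = 0.772.
This is the posterior mode — the MAP estimate.

0.782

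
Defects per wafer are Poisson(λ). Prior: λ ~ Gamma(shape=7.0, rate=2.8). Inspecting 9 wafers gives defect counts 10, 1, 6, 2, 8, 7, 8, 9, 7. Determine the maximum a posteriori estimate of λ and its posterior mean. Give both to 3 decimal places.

MAP: 5.424. Posterior mean: 5.508.

Σ counts = 58. Posterior: Gamma(shape = 7.0+58 = 65.0, rate = 2.8+9 = 11.8).
Mode = (α−1)/β = 64.0/11.8 = 5.424.
Mean = α/β = 65.0/11.8 = 5.508.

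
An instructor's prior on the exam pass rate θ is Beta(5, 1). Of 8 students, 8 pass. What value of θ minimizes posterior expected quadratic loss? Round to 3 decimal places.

Posterior: Beta(5+8, 1+0) = Beta(13, 1).
Since β = 1 ≤ 1 and α > 1, the Beta density is monotone increasing on [0,1]; the mode is at 1.
Mean = 13/(13+1) = 0.929.
Quadratic loss ⇒ the optimal estimator is the posterior mean.

0.929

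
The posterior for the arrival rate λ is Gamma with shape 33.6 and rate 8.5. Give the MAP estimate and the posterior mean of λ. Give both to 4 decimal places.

MAP: 3.8353. Posterior mean: 3.9529.

Mode = (α−1)/β = 32.6/8.5 = 3.8353.
Mean = α/β = 33.6/8.5 = 3.9529.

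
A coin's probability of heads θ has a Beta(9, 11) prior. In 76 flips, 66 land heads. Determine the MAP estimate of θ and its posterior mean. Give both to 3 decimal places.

Posterior: Beta(9+66, 11+10) = Beta(75, 21).
Mode = (75−1)/(75+21−2) = 74/94 = 0.787.
Mean = 75/(75+21) = 75/96 = 0.781.
The posterior is left-skewed, so the mode exceeds the mean.

MAP = 0.787; posterior mean = 0.781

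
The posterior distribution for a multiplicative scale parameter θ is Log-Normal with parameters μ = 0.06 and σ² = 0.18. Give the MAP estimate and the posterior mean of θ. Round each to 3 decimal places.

MAP estimate = 0.887, posterior mean = 1.162

Mode = exp(μ − σ²) = exp(-0.12) = 0.887.
Mean = exp(μ + σ²/2) = exp(0.150) = 1.162.
The mean is pulled above the mode by the posterior's right skew.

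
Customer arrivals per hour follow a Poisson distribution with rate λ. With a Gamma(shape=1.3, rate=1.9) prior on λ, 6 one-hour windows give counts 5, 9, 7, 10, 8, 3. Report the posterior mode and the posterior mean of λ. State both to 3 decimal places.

Σ counts = 42. Posterior: Gamma(shape = 1.3+42 = 43.3, rate = 1.9+6 = 7.9).
Mode = (α−1)/β = 42.3/7.9 = 5.354.
Mean = α/β = 43.3/7.9 = 5.481.

MAP = 5.354; posterior mean = 5.481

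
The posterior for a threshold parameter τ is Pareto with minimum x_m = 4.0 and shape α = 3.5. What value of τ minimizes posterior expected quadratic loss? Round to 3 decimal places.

5.600

The Pareto density is strictly decreasing on [x_m, ∞), so the mode is x_m = 4.000.
Mean = α·x_m/(α−1) = 3.5·4.0/2.5 = 5.600.
Quadratic loss ⇒ the optimal estimator is the posterior mean.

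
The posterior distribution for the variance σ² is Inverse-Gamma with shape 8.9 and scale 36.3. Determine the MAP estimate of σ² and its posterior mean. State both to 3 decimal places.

MAP: 3.667. Posterior mean: 4.595.

Mode = β/(α+1) = 36.3/9.9 = 3.667.
Mean = β/(α−1) = 36.3/7.9 = 4.595.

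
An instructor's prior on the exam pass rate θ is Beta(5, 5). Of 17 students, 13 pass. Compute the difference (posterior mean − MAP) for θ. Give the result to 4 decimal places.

Posterior: Beta(5+13, 5+4) = Beta(18, 9).
Mode = (18−1)/(18+9−2) = 17/25 = 0.6800.
Mean = 18/(18+9) = 18/27 = 0.6667.
Difference = 0.6667 − 0.6800 = -0.0133.

-0.0133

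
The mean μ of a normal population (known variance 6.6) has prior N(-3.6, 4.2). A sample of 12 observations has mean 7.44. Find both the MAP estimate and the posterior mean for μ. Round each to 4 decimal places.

Posterior for μ is Normal. Precision-weighted mean: (1/4.2·-3.6 + 12/6.6·7.44) / (1/4.2 + 12/6.6) = 6.1617.
A Normal posterior is symmetric, so mode = mean.

MAP: 6.1617. Posterior mean: 6.1617.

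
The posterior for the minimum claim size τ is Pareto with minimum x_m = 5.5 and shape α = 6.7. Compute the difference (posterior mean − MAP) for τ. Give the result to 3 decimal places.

0.965

The Pareto density is strictly decreasing on [x_m, ∞), so the mode is x_m = 5.500.
Mean = α·x_m/(α−1) = 6.7·5.5/5.7 = 6.465.
Difference = 6.465 − 5.500 = 0.965.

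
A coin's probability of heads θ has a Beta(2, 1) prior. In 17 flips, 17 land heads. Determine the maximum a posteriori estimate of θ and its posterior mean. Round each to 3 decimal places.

Posterior: Beta(2+17, 1+0) = Beta(19, 1).
Since β = 1 ≤ 1 and α > 1, the Beta density is monotone increasing on [0,1]; the mode is at 1.
Mean = 19/(19+1) = 0.950.

θ_MAP = 1.000, E[θ|data] = 0.950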